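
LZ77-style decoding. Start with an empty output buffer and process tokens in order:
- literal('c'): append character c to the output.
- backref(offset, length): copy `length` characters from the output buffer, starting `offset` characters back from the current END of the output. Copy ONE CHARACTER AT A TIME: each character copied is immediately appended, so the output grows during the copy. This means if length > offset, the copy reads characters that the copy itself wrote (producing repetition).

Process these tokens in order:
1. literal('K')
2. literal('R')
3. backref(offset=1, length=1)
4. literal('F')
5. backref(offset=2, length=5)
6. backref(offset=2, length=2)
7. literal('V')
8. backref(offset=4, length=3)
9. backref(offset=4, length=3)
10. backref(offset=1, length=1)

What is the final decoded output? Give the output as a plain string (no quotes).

Answer: KRRFRFRFRFRVRFRVRFF

Derivation:
Token 1: literal('K'). Output: "K"
Token 2: literal('R'). Output: "KR"
Token 3: backref(off=1, len=1). Copied 'R' from pos 1. Output: "KRR"
Token 4: literal('F'). Output: "KRRF"
Token 5: backref(off=2, len=5) (overlapping!). Copied 'RFRFR' from pos 2. Output: "KRRFRFRFR"
Token 6: backref(off=2, len=2). Copied 'FR' from pos 7. Output: "KRRFRFRFRFR"
Token 7: literal('V'). Output: "KRRFRFRFRFRV"
Token 8: backref(off=4, len=3). Copied 'RFR' from pos 8. Output: "KRRFRFRFRFRVRFR"
Token 9: backref(off=4, len=3). Copied 'VRF' from pos 11. Output: "KRRFRFRFRFRVRFRVRF"
Token 10: backref(off=1, len=1). Copied 'F' from pos 17. Output: "KRRFRFRFRFRVRFRVRFF"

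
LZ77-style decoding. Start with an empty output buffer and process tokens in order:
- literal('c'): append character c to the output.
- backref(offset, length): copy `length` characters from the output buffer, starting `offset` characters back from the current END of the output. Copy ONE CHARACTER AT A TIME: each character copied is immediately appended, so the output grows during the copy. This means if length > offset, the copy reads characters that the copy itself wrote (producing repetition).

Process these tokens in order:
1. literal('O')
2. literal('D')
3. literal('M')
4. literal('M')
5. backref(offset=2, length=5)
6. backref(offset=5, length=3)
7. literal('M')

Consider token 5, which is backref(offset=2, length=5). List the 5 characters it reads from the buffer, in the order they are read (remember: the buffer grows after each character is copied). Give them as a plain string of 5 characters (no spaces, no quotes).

Token 1: literal('O'). Output: "O"
Token 2: literal('D'). Output: "OD"
Token 3: literal('M'). Output: "ODM"
Token 4: literal('M'). Output: "ODMM"
Token 5: backref(off=2, len=5). Buffer before: "ODMM" (len 4)
  byte 1: read out[2]='M', append. Buffer now: "ODMMM"
  byte 2: read out[3]='M', append. Buffer now: "ODMMMM"
  byte 3: read out[4]='M', append. Buffer now: "ODMMMMM"
  byte 4: read out[5]='M', append. Buffer now: "ODMMMMMM"
  byte 5: read out[6]='M', append. Buffer now: "ODMMMMMMM"

Answer: MMMMM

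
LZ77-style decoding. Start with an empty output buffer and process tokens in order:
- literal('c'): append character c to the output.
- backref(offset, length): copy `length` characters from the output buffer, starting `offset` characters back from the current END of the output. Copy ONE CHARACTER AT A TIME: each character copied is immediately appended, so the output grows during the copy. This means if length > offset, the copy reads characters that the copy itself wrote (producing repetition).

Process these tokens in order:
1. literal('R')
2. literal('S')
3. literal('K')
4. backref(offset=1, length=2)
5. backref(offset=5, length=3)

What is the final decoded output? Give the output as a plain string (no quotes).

Answer: RSKKKRSK

Derivation:
Token 1: literal('R'). Output: "R"
Token 2: literal('S'). Output: "RS"
Token 3: literal('K'). Output: "RSK"
Token 4: backref(off=1, len=2) (overlapping!). Copied 'KK' from pos 2. Output: "RSKKK"
Token 5: backref(off=5, len=3). Copied 'RSK' from pos 0. Output: "RSKKKRSK"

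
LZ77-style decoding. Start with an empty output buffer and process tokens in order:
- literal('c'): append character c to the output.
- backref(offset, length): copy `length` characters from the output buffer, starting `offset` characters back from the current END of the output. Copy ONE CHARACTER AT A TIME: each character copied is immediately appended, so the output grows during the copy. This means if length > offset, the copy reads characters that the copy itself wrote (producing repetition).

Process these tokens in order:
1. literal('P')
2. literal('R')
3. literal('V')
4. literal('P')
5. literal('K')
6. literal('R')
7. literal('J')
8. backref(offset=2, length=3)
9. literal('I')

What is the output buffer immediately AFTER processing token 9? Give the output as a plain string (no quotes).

Answer: PRVPKRJRJRI

Derivation:
Token 1: literal('P'). Output: "P"
Token 2: literal('R'). Output: "PR"
Token 3: literal('V'). Output: "PRV"
Token 4: literal('P'). Output: "PRVP"
Token 5: literal('K'). Output: "PRVPK"
Token 6: literal('R'). Output: "PRVPKR"
Token 7: literal('J'). Output: "PRVPKRJ"
Token 8: backref(off=2, len=3) (overlapping!). Copied 'RJR' from pos 5. Output: "PRVPKRJRJR"
Token 9: literal('I'). Output: "PRVPKRJRJRI"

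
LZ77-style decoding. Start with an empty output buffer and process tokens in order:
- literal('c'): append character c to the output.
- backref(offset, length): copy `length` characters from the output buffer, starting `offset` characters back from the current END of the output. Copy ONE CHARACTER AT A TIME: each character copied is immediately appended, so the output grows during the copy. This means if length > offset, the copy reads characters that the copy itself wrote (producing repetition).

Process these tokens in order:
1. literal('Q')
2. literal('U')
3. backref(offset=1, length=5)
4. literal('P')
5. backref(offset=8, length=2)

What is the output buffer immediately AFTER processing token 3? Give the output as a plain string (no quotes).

Answer: QUUUUUU

Derivation:
Token 1: literal('Q'). Output: "Q"
Token 2: literal('U'). Output: "QU"
Token 3: backref(off=1, len=5) (overlapping!). Copied 'UUUUU' from pos 1. Output: "QUUUUUU"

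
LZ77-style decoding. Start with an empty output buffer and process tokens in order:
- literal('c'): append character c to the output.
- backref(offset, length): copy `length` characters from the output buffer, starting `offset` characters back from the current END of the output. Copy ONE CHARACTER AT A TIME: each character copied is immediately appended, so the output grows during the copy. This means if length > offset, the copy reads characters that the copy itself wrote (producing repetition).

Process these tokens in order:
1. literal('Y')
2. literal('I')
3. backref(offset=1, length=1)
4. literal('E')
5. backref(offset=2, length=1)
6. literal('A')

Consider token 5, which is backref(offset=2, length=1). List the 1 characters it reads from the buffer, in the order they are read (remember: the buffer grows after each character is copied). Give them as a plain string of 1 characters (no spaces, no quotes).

Answer: I

Derivation:
Token 1: literal('Y'). Output: "Y"
Token 2: literal('I'). Output: "YI"
Token 3: backref(off=1, len=1). Copied 'I' from pos 1. Output: "YII"
Token 4: literal('E'). Output: "YIIE"
Token 5: backref(off=2, len=1). Buffer before: "YIIE" (len 4)
  byte 1: read out[2]='I', append. Buffer now: "YIIEI"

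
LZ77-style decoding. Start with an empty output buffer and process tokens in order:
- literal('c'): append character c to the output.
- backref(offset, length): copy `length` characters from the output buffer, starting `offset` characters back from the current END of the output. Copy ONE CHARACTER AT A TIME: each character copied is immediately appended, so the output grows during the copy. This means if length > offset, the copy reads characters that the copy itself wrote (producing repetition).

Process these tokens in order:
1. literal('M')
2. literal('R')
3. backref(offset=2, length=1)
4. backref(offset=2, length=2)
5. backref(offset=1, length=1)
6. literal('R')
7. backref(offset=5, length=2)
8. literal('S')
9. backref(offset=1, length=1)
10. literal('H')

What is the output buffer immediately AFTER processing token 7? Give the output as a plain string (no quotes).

Token 1: literal('M'). Output: "M"
Token 2: literal('R'). Output: "MR"
Token 3: backref(off=2, len=1). Copied 'M' from pos 0. Output: "MRM"
Token 4: backref(off=2, len=2). Copied 'RM' from pos 1. Output: "MRMRM"
Token 5: backref(off=1, len=1). Copied 'M' from pos 4. Output: "MRMRMM"
Token 6: literal('R'). Output: "MRMRMMR"
Token 7: backref(off=5, len=2). Copied 'MR' from pos 2. Output: "MRMRMMRMR"

Answer: MRMRMMRMR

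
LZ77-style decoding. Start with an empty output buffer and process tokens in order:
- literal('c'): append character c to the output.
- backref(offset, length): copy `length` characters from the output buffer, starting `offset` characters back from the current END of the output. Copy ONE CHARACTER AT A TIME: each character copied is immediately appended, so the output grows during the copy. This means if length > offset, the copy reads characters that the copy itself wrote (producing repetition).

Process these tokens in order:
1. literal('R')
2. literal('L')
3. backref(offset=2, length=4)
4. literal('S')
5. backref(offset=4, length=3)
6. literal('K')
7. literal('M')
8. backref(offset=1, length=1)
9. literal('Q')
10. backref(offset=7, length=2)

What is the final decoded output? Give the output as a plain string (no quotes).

Token 1: literal('R'). Output: "R"
Token 2: literal('L'). Output: "RL"
Token 3: backref(off=2, len=4) (overlapping!). Copied 'RLRL' from pos 0. Output: "RLRLRL"
Token 4: literal('S'). Output: "RLRLRLS"
Token 5: backref(off=4, len=3). Copied 'LRL' from pos 3. Output: "RLRLRLSLRL"
Token 6: literal('K'). Output: "RLRLRLSLRLK"
Token 7: literal('M'). Output: "RLRLRLSLRLKM"
Token 8: backref(off=1, len=1). Copied 'M' from pos 11. Output: "RLRLRLSLRLKMM"
Token 9: literal('Q'). Output: "RLRLRLSLRLKMMQ"
Token 10: backref(off=7, len=2). Copied 'LR' from pos 7. Output: "RLRLRLSLRLKMMQLR"

Answer: RLRLRLSLRLKMMQLR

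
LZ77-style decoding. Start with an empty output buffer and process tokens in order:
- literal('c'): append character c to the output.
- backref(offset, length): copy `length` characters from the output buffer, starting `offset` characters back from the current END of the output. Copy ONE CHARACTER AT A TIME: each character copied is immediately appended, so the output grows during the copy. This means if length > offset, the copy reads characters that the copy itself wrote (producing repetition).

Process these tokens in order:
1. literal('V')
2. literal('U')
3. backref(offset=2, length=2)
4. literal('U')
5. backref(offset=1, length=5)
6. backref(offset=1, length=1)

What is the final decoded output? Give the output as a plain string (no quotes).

Token 1: literal('V'). Output: "V"
Token 2: literal('U'). Output: "VU"
Token 3: backref(off=2, len=2). Copied 'VU' from pos 0. Output: "VUVU"
Token 4: literal('U'). Output: "VUVUU"
Token 5: backref(off=1, len=5) (overlapping!). Copied 'UUUUU' from pos 4. Output: "VUVUUUUUUU"
Token 6: backref(off=1, len=1). Copied 'U' from pos 9. Output: "VUVUUUUUUUU"

Answer: VUVUUUUUUUU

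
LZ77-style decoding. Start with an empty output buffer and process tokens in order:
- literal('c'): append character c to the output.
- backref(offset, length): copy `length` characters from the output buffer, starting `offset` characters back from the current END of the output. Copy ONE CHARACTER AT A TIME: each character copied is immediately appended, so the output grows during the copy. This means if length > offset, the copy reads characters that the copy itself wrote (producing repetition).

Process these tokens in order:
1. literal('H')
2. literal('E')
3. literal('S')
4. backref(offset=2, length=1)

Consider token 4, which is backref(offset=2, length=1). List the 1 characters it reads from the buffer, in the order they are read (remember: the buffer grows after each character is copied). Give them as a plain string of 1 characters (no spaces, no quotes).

Answer: E

Derivation:
Token 1: literal('H'). Output: "H"
Token 2: literal('E'). Output: "HE"
Token 3: literal('S'). Output: "HES"
Token 4: backref(off=2, len=1). Buffer before: "HES" (len 3)
  byte 1: read out[1]='E', append. Buffer now: "HESE"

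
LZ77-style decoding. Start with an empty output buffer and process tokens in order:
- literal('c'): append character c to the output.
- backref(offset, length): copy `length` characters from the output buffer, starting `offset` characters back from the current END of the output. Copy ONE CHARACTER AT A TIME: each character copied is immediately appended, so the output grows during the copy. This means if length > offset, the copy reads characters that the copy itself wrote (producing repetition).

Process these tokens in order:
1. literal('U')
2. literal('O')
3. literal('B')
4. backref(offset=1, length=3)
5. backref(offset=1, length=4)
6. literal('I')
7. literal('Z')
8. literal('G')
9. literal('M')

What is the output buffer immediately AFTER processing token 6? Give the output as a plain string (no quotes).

Token 1: literal('U'). Output: "U"
Token 2: literal('O'). Output: "UO"
Token 3: literal('B'). Output: "UOB"
Token 4: backref(off=1, len=3) (overlapping!). Copied 'BBB' from pos 2. Output: "UOBBBB"
Token 5: backref(off=1, len=4) (overlapping!). Copied 'BBBB' from pos 5. Output: "UOBBBBBBBB"
Token 6: literal('I'). Output: "UOBBBBBBBBI"

Answer: UOBBBBBBBBI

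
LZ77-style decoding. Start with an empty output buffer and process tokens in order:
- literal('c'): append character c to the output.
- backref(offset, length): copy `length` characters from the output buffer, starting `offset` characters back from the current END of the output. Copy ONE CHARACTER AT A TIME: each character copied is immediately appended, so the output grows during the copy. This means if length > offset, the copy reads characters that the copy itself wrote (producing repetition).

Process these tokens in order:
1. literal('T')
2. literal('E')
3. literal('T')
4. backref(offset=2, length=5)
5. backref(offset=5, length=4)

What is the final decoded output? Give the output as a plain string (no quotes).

Answer: TETETETEETET

Derivation:
Token 1: literal('T'). Output: "T"
Token 2: literal('E'). Output: "TE"
Token 3: literal('T'). Output: "TET"
Token 4: backref(off=2, len=5) (overlapping!). Copied 'ETETE' from pos 1. Output: "TETETETE"
Token 5: backref(off=5, len=4). Copied 'ETET' from pos 3. Output: "TETETETEETET"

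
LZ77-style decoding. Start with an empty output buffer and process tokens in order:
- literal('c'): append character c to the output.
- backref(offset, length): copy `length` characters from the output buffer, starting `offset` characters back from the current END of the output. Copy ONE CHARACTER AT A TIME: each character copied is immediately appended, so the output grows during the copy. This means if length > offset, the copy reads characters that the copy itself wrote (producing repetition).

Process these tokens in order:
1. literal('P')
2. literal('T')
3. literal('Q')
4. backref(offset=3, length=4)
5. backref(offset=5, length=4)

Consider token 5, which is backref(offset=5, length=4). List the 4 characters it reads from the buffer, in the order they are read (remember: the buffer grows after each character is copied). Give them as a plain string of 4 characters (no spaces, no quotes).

Token 1: literal('P'). Output: "P"
Token 2: literal('T'). Output: "PT"
Token 3: literal('Q'). Output: "PTQ"
Token 4: backref(off=3, len=4) (overlapping!). Copied 'PTQP' from pos 0. Output: "PTQPTQP"
Token 5: backref(off=5, len=4). Buffer before: "PTQPTQP" (len 7)
  byte 1: read out[2]='Q', append. Buffer now: "PTQPTQPQ"
  byte 2: read out[3]='P', append. Buffer now: "PTQPTQPQP"
  byte 3: read out[4]='T', append. Buffer now: "PTQPTQPQPT"
  byte 4: read out[5]='Q', append. Buffer now: "PTQPTQPQPTQ"

Answer: QPTQ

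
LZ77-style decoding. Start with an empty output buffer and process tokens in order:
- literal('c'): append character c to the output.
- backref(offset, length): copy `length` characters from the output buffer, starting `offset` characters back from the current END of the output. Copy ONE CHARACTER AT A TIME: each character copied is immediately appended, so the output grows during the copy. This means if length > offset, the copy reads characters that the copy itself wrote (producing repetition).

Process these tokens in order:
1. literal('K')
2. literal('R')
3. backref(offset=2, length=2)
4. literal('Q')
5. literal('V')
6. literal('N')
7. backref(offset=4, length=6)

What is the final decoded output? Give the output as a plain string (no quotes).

Answer: KRKRQVNRQVNRQ

Derivation:
Token 1: literal('K'). Output: "K"
Token 2: literal('R'). Output: "KR"
Token 3: backref(off=2, len=2). Copied 'KR' from pos 0. Output: "KRKR"
Token 4: literal('Q'). Output: "KRKRQ"
Token 5: literal('V'). Output: "KRKRQV"
Token 6: literal('N'). Output: "KRKRQVN"
Token 7: backref(off=4, len=6) (overlapping!). Copied 'RQVNRQ' from pos 3. Output: "KRKRQVNRQVNRQ"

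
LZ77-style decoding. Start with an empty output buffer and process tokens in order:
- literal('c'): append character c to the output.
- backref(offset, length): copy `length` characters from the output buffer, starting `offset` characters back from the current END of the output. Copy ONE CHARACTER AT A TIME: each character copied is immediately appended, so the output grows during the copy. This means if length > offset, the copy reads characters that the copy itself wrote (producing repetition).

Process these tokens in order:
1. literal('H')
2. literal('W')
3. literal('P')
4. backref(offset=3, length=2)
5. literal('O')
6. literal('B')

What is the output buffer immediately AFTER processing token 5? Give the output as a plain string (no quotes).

Answer: HWPHWO

Derivation:
Token 1: literal('H'). Output: "H"
Token 2: literal('W'). Output: "HW"
Token 3: literal('P'). Output: "HWP"
Token 4: backref(off=3, len=2). Copied 'HW' from pos 0. Output: "HWPHW"
Token 5: literal('O'). Output: "HWPHWO"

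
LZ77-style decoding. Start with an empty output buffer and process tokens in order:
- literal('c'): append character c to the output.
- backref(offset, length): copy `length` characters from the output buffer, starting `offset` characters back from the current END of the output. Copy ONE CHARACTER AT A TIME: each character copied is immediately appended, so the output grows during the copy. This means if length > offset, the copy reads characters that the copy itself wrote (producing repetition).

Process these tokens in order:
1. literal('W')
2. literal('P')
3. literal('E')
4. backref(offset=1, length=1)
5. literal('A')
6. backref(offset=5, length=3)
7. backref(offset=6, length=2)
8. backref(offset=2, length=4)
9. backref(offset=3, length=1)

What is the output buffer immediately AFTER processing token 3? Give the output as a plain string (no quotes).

Token 1: literal('W'). Output: "W"
Token 2: literal('P'). Output: "WP"
Token 3: literal('E'). Output: "WPE"

Answer: WPE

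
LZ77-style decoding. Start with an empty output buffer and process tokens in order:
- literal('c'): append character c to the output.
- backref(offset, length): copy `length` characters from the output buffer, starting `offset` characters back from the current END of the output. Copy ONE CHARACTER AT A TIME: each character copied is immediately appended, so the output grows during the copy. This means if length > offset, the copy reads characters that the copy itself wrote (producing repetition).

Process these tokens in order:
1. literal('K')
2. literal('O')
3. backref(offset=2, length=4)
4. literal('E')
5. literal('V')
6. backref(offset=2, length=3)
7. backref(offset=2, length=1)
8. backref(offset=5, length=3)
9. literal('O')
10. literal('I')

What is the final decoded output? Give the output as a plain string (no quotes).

Answer: KOKOKOEVEVEVVEVOI

Derivation:
Token 1: literal('K'). Output: "K"
Token 2: literal('O'). Output: "KO"
Token 3: backref(off=2, len=4) (overlapping!). Copied 'KOKO' from pos 0. Output: "KOKOKO"
Token 4: literal('E'). Output: "KOKOKOE"
Token 5: literal('V'). Output: "KOKOKOEV"
Token 6: backref(off=2, len=3) (overlapping!). Copied 'EVE' from pos 6. Output: "KOKOKOEVEVE"
Token 7: backref(off=2, len=1). Copied 'V' from pos 9. Output: "KOKOKOEVEVEV"
Token 8: backref(off=5, len=3). Copied 'VEV' from pos 7. Output: "KOKOKOEVEVEVVEV"
Token 9: literal('O'). Output: "KOKOKOEVEVEVVEVO"
Token 10: literal('I'). Output: "KOKOKOEVEVEVVEVOI"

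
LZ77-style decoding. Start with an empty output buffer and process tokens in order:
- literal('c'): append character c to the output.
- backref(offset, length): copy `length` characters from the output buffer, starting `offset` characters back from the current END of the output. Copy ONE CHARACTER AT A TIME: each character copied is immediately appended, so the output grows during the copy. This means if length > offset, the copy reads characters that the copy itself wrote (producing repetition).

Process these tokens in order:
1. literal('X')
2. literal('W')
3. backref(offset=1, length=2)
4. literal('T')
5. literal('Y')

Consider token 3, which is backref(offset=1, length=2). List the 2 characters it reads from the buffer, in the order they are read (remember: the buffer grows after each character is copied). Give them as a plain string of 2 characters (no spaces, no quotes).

Token 1: literal('X'). Output: "X"
Token 2: literal('W'). Output: "XW"
Token 3: backref(off=1, len=2). Buffer before: "XW" (len 2)
  byte 1: read out[1]='W', append. Buffer now: "XWW"
  byte 2: read out[2]='W', append. Buffer now: "XWWW"

Answer: WW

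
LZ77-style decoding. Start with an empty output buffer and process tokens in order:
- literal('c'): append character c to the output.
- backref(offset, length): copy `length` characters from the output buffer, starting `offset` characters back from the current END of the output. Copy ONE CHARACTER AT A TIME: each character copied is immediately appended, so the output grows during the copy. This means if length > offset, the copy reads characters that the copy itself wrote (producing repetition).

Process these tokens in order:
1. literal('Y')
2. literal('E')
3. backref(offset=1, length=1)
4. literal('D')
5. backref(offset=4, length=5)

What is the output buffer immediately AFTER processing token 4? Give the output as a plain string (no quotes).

Token 1: literal('Y'). Output: "Y"
Token 2: literal('E'). Output: "YE"
Token 3: backref(off=1, len=1). Copied 'E' from pos 1. Output: "YEE"
Token 4: literal('D'). Output: "YEED"

Answer: YEED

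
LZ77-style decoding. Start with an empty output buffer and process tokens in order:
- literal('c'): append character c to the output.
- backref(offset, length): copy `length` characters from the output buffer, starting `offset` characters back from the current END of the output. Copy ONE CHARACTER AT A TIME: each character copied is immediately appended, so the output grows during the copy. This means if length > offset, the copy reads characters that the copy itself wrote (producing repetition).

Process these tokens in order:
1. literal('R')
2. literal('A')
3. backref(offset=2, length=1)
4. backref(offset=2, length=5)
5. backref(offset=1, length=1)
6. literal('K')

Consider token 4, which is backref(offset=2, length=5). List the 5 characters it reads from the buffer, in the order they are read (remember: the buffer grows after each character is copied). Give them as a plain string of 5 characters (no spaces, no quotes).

Token 1: literal('R'). Output: "R"
Token 2: literal('A'). Output: "RA"
Token 3: backref(off=2, len=1). Copied 'R' from pos 0. Output: "RAR"
Token 4: backref(off=2, len=5). Buffer before: "RAR" (len 3)
  byte 1: read out[1]='A', append. Buffer now: "RARA"
  byte 2: read out[2]='R', append. Buffer now: "RARAR"
  byte 3: read out[3]='A', append. Buffer now: "RARARA"
  byte 4: read out[4]='R', append. Buffer now: "RARARAR"
  byte 5: read out[5]='A', append. Buffer now: "RARARARA"

Answer: ARARA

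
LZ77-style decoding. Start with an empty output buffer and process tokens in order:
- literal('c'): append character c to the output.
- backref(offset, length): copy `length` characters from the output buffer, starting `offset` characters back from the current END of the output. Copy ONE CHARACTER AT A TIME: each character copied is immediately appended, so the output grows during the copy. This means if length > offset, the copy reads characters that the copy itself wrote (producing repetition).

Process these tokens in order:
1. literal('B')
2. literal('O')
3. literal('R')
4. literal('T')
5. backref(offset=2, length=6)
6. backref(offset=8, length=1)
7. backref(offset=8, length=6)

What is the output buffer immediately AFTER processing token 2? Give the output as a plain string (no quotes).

Answer: BO

Derivation:
Token 1: literal('B'). Output: "B"
Token 2: literal('O'). Output: "BO"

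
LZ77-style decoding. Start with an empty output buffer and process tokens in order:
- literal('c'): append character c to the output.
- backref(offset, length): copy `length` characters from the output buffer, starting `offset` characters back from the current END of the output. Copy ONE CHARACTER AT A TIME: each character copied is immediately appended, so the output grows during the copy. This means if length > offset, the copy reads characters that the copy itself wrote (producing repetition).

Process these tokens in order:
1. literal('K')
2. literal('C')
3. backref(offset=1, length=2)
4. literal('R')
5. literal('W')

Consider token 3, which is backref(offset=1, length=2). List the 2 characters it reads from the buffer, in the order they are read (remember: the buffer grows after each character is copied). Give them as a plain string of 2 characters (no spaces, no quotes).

Token 1: literal('K'). Output: "K"
Token 2: literal('C'). Output: "KC"
Token 3: backref(off=1, len=2). Buffer before: "KC" (len 2)
  byte 1: read out[1]='C', append. Buffer now: "KCC"
  byte 2: read out[2]='C', append. Buffer now: "KCCC"

Answer: CC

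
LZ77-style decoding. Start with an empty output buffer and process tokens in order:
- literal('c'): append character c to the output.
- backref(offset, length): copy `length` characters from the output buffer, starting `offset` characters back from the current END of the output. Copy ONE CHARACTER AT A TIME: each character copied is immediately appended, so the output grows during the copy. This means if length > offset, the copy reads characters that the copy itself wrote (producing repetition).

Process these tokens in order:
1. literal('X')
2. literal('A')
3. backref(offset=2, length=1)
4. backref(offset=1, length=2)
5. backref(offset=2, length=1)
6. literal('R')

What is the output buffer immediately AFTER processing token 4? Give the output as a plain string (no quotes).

Answer: XAXXX

Derivation:
Token 1: literal('X'). Output: "X"
Token 2: literal('A'). Output: "XA"
Token 3: backref(off=2, len=1). Copied 'X' from pos 0. Output: "XAX"
Token 4: backref(off=1, len=2) (overlapping!). Copied 'XX' from pos 2. Output: "XAXXX"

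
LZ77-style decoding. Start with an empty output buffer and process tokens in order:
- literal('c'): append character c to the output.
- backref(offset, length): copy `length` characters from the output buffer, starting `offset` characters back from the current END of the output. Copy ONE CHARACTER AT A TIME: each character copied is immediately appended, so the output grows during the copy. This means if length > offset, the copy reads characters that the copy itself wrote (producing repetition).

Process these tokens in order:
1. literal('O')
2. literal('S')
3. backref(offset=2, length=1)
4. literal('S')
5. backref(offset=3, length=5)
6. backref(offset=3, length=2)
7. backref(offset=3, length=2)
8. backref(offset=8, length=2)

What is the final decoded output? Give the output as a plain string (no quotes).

Token 1: literal('O'). Output: "O"
Token 2: literal('S'). Output: "OS"
Token 3: backref(off=2, len=1). Copied 'O' from pos 0. Output: "OSO"
Token 4: literal('S'). Output: "OSOS"
Token 5: backref(off=3, len=5) (overlapping!). Copied 'SOSSO' from pos 1. Output: "OSOSSOSSO"
Token 6: backref(off=3, len=2). Copied 'SS' from pos 6. Output: "OSOSSOSSOSS"
Token 7: backref(off=3, len=2). Copied 'OS' from pos 8. Output: "OSOSSOSSOSSOS"
Token 8: backref(off=8, len=2). Copied 'OS' from pos 5. Output: "OSOSSOSSOSSOSOS"

Answer: OSOSSOSSOSSOSOS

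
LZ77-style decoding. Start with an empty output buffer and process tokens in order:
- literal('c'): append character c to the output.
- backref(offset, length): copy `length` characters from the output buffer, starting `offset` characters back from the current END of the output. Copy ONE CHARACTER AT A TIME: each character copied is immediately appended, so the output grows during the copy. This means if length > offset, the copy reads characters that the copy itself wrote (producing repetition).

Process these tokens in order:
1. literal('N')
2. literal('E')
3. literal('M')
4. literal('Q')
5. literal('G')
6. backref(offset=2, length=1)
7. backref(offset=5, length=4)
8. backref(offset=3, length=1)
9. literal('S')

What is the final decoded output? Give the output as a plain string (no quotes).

Answer: NEMQGQEMQGMS

Derivation:
Token 1: literal('N'). Output: "N"
Token 2: literal('E'). Output: "NE"
Token 3: literal('M'). Output: "NEM"
Token 4: literal('Q'). Output: "NEMQ"
Token 5: literal('G'). Output: "NEMQG"
Token 6: backref(off=2, len=1). Copied 'Q' from pos 3. Output: "NEMQGQ"
Token 7: backref(off=5, len=4). Copied 'EMQG' from pos 1. Output: "NEMQGQEMQG"
Token 8: backref(off=3, len=1). Copied 'M' from pos 7. Output: "NEMQGQEMQGM"
Token 9: literal('S'). Output: "NEMQGQEMQGMS"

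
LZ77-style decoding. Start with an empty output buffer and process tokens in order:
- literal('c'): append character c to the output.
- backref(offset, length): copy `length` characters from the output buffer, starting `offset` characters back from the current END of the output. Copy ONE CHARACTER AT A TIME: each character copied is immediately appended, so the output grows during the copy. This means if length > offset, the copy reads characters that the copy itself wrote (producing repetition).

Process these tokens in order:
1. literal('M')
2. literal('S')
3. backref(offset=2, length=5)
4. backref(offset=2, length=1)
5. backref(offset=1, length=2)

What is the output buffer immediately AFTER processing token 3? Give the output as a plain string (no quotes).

Token 1: literal('M'). Output: "M"
Token 2: literal('S'). Output: "MS"
Token 3: backref(off=2, len=5) (overlapping!). Copied 'MSMSM' from pos 0. Output: "MSMSMSM"

Answer: MSMSMSM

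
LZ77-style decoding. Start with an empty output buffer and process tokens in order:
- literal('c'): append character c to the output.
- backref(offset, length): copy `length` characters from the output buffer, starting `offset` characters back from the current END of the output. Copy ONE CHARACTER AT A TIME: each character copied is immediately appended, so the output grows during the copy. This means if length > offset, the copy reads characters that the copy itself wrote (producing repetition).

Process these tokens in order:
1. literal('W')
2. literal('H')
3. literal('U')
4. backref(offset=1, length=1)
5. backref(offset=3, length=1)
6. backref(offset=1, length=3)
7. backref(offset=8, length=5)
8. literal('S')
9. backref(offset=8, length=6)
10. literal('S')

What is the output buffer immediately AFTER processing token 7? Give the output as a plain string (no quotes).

Token 1: literal('W'). Output: "W"
Token 2: literal('H'). Output: "WH"
Token 3: literal('U'). Output: "WHU"
Token 4: backref(off=1, len=1). Copied 'U' from pos 2. Output: "WHUU"
Token 5: backref(off=3, len=1). Copied 'H' from pos 1. Output: "WHUUH"
Token 6: backref(off=1, len=3) (overlapping!). Copied 'HHH' from pos 4. Output: "WHUUHHHH"
Token 7: backref(off=8, len=5). Copied 'WHUUH' from pos 0. Output: "WHUUHHHHWHUUH"

Answer: WHUUHHHHWHUUH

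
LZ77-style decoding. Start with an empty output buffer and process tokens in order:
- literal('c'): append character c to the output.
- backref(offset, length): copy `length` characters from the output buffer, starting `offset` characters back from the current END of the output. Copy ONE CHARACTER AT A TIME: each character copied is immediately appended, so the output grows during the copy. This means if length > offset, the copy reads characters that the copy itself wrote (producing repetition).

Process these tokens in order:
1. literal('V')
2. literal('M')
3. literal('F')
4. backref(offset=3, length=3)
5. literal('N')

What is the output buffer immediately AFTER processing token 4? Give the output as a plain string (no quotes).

Token 1: literal('V'). Output: "V"
Token 2: literal('M'). Output: "VM"
Token 3: literal('F'). Output: "VMF"
Token 4: backref(off=3, len=3). Copied 'VMF' from pos 0. Output: "VMFVMF"

Answer: VMFVMF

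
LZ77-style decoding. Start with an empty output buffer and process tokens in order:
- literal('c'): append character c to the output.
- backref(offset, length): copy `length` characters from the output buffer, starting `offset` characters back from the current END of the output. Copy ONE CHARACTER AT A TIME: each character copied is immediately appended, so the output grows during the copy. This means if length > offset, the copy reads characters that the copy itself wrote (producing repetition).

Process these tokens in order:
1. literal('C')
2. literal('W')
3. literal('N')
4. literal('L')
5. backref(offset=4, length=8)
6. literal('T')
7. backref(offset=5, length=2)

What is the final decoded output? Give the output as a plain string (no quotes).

Token 1: literal('C'). Output: "C"
Token 2: literal('W'). Output: "CW"
Token 3: literal('N'). Output: "CWN"
Token 4: literal('L'). Output: "CWNL"
Token 5: backref(off=4, len=8) (overlapping!). Copied 'CWNLCWNL' from pos 0. Output: "CWNLCWNLCWNL"
Token 6: literal('T'). Output: "CWNLCWNLCWNLT"
Token 7: backref(off=5, len=2). Copied 'CW' from pos 8. Output: "CWNLCWNLCWNLTCW"

Answer: CWNLCWNLCWNLTCW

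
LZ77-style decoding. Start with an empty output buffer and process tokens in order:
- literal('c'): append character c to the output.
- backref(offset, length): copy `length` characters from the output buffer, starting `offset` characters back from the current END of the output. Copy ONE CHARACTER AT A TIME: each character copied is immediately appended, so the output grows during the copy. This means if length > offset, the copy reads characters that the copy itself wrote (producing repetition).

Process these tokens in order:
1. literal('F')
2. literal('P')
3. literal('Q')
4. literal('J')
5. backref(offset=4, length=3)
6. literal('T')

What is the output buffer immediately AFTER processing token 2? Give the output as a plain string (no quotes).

Token 1: literal('F'). Output: "F"
Token 2: literal('P'). Output: "FP"

Answer: FP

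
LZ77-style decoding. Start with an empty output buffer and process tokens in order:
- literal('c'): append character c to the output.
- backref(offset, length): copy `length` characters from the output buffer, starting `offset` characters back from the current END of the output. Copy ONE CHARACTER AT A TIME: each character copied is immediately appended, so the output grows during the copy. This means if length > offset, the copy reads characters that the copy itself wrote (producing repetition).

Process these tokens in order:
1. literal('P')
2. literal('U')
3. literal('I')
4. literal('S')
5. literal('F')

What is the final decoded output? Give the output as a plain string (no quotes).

Answer: PUISF

Derivation:
Token 1: literal('P'). Output: "P"
Token 2: literal('U'). Output: "PU"
Token 3: literal('I'). Output: "PUI"
Token 4: literal('S'). Output: "PUIS"
Token 5: literal('F'). Output: "PUISF"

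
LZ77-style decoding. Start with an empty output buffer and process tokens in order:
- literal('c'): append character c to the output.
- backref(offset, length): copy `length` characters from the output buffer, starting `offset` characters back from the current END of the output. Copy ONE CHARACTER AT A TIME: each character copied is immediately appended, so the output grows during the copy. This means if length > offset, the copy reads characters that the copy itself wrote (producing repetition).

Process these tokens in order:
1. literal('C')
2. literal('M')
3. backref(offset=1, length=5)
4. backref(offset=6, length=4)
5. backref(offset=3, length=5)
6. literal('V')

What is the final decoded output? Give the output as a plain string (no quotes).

Answer: CMMMMMMMMMMMMMMMV

Derivation:
Token 1: literal('C'). Output: "C"
Token 2: literal('M'). Output: "CM"
Token 3: backref(off=1, len=5) (overlapping!). Copied 'MMMMM' from pos 1. Output: "CMMMMMM"
Token 4: backref(off=6, len=4). Copied 'MMMM' from pos 1. Output: "CMMMMMMMMMM"
Token 5: backref(off=3, len=5) (overlapping!). Copied 'MMMMM' from pos 8. Output: "CMMMMMMMMMMMMMMM"
Token 6: literal('V'). Output: "CMMMMMMMMMMMMMMMV"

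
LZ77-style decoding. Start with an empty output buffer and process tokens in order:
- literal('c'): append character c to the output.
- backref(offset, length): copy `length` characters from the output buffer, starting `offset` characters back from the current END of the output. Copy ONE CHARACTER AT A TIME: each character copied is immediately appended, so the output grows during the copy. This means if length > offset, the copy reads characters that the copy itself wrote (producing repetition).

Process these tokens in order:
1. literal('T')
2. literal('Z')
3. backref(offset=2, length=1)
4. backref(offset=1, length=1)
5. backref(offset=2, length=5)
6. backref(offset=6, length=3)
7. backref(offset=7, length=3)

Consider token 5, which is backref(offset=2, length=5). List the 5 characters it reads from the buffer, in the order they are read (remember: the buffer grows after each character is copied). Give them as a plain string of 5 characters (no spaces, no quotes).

Token 1: literal('T'). Output: "T"
Token 2: literal('Z'). Output: "TZ"
Token 3: backref(off=2, len=1). Copied 'T' from pos 0. Output: "TZT"
Token 4: backref(off=1, len=1). Copied 'T' from pos 2. Output: "TZTT"
Token 5: backref(off=2, len=5). Buffer before: "TZTT" (len 4)
  byte 1: read out[2]='T', append. Buffer now: "TZTTT"
  byte 2: read out[3]='T', append. Buffer now: "TZTTTT"
  byte 3: read out[4]='T', append. Buffer now: "TZTTTTT"
  byte 4: read out[5]='T', append. Buffer now: "TZTTTTTT"
  byte 5: read out[6]='T', append. Buffer now: "TZTTTTTTT"

Answer: TTTTT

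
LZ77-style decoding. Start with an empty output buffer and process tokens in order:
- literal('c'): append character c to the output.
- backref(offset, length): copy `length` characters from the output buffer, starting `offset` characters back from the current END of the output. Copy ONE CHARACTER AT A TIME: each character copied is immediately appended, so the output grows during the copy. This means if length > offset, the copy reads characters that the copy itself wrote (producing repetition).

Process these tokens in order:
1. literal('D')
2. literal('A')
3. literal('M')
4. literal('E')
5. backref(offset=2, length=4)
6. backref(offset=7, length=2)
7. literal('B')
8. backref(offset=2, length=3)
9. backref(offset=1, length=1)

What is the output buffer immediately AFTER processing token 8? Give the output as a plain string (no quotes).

Token 1: literal('D'). Output: "D"
Token 2: literal('A'). Output: "DA"
Token 3: literal('M'). Output: "DAM"
Token 4: literal('E'). Output: "DAME"
Token 5: backref(off=2, len=4) (overlapping!). Copied 'MEME' from pos 2. Output: "DAMEMEME"
Token 6: backref(off=7, len=2). Copied 'AM' from pos 1. Output: "DAMEMEMEAM"
Token 7: literal('B'). Output: "DAMEMEMEAMB"
Token 8: backref(off=2, len=3) (overlapping!). Copied 'MBM' from pos 9. Output: "DAMEMEMEAMBMBM"

Answer: DAMEMEMEAMBMBM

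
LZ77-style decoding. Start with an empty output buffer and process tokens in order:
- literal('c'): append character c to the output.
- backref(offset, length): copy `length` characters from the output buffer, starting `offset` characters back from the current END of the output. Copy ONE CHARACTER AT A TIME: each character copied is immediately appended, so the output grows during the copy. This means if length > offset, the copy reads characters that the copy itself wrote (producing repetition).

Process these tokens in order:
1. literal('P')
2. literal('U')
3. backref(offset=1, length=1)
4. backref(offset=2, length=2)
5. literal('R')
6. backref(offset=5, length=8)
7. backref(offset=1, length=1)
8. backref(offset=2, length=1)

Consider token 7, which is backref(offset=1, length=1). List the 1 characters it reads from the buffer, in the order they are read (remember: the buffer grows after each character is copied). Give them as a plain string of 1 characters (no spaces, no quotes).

Token 1: literal('P'). Output: "P"
Token 2: literal('U'). Output: "PU"
Token 3: backref(off=1, len=1). Copied 'U' from pos 1. Output: "PUU"
Token 4: backref(off=2, len=2). Copied 'UU' from pos 1. Output: "PUUUU"
Token 5: literal('R'). Output: "PUUUUR"
Token 6: backref(off=5, len=8) (overlapping!). Copied 'UUUURUUU' from pos 1. Output: "PUUUURUUUURUUU"
Token 7: backref(off=1, len=1). Buffer before: "PUUUURUUUURUUU" (len 14)
  byte 1: read out[13]='U', append. Buffer now: "PUUUURUUUURUUUU"

Answer: U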